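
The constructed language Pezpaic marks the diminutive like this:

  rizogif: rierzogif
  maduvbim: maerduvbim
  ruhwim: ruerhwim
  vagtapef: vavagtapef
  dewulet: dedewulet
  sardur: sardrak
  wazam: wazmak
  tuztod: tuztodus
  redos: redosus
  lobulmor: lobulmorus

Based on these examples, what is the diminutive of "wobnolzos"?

wobnolzosus

rizogif and vagtapef both end in -f yet inflect differently (rierzogif, vavagtapef), so the final letter is not what conditions the rule; the last vowel is.
"wobnolzos" has last vowel 'o'. The stems whose last vowel is 'o' (tuztod → tuztodus, redos → redosus, lobulmor → lobulmorus) add -us.
The other patterns: stems whose last vowel is 'i' insert -er- after the first vowel; stems whose last vowel is 'e' repeat the first consonant+vowel as a prefix; stems whose last vowel is 'a' or 'u' delete the last vowel and add -ak.
So wobnolzos → wobnolzosus.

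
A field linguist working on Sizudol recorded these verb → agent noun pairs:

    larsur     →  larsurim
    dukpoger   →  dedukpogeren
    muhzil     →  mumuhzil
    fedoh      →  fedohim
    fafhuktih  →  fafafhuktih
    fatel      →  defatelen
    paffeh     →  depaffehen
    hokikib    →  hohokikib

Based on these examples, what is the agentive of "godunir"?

gogodunir

fatel and muhzil both end in -l yet inflect differently (defatelen, mumuhzil), so the final letter is not what conditions the rule; the last vowel is.
"godunir" has last vowel 'i'. The stems whose last vowel is 'i' (muhzil → mumuhzil, hokikib → hohokikib, fafhuktih → fafafhuktih) repeat the first consonant+vowel as a prefix.
So godunir → gogodunir.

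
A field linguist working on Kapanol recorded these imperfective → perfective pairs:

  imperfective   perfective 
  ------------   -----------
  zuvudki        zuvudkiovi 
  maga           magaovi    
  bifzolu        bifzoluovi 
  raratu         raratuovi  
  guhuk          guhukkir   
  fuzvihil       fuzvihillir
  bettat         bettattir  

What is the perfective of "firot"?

"firot" ends in a consonant. The stems ending in a consonant (guhuk → guhukkir, fuzvihil → fuzvihillir, bettat → bettattir) double the final consonant and add -ir.
So firot → firottir.

firottir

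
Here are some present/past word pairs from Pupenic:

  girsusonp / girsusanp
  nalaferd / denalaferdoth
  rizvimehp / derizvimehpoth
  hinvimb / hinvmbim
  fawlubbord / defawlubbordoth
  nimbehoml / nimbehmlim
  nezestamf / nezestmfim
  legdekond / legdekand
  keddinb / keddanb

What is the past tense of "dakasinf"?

dakasanf

"dakasinf" has second-to-last letter 'n'. The stems whose second-to-last letter is 'n' (legdekond → legdekand, girsusonp → girsusanp, keddinb → keddanb) change the last vowel to 'a'.
The other patterns: stems whose second-to-last letter is 'm' delete the last vowel and add -im; stems whose second-to-last letter is 'h' or 'r' add de- … -oth around the stem.
So dakasinf → dakasanf.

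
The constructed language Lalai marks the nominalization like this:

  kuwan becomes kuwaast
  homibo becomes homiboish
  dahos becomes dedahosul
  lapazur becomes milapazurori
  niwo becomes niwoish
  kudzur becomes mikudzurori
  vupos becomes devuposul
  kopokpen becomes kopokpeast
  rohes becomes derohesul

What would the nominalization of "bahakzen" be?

"bahakzen" ends in -n. The stems ending in -n (kopokpen → kopokpeast, kuwan → kuwaast) drop the final letter and add -ast.
The other patterns: stems ending in -r add mi- … -ori around the stem; stems ending in -s add de- … -ul around the stem; stems ending in -o add -ish.
So bahakzen → bahakzeast.

bahakzeast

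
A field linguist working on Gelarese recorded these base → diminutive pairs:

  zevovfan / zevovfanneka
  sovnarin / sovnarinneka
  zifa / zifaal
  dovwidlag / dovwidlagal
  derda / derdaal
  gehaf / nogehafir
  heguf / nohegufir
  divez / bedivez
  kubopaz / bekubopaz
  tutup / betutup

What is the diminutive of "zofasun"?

zofasunneka

zevovfan and zifa both have last vowel 'a' yet inflect differently (zevovfanneka, zifaal), so the last vowel is not what conditions the rule; the final letter is.
"zofasun" ends in -n. The stems ending in -n (zevovfan → zevovfanneka, sovnarin → sovnarinneka) double the final consonant and add -eka.
So zofasun → zofasunneka.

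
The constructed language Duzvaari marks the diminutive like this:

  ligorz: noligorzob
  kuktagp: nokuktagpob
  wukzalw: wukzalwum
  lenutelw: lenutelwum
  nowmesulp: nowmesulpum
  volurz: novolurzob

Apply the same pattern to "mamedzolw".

"mamedzolw" has second-to-last letter 'l'. The stems whose second-to-last letter is 'l' (lenutelw → lenutelwum, nowmesulp → nowmesulpum, wukzalw → wukzalwum) add -um.
The other pattern: stems whose second-to-last letter is 'g' or 'r' add no- … -ob around the stem.
So mamedzolw → mamedzolwum.

mamedzolwum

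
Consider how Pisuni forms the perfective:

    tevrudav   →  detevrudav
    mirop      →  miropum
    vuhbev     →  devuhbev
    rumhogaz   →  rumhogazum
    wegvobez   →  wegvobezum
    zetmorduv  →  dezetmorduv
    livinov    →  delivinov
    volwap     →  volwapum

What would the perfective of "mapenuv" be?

livinov and mirop both have last vowel 'o' yet inflect differently (delivinov, miropum), so the last vowel is not what conditions the rule; the final letter is.
"mapenuv" ends in -v. The stems ending in -v (tevrudav → detevrudav, vuhbev → devuhbev, zetmorduv → dezetmorduv) add the prefix de-.
The other pattern: stems ending in -p or -z add -um.
So mapenuv → demapenuv.

demapenuv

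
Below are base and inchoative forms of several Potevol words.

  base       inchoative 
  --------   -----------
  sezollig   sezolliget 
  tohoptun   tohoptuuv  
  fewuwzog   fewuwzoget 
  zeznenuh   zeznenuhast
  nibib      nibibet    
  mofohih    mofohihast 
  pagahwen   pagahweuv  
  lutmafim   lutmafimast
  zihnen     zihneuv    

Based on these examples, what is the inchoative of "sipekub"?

"sipekub" ends in -b. The one such stem in the data (nibib → nibibet) adds -et, so the same rule applies.
The other patterns: stems ending in -n drop the final letter and add -uv; stems ending in -h or -m add -ast.
So sipekub → sipekubet.

sipekubet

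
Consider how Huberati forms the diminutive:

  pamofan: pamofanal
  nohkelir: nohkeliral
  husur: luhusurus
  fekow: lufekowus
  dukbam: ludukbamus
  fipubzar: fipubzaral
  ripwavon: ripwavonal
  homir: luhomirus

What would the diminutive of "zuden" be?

fipubzar and homir both end in -r yet inflect differently (fipubzaral, luhomirus), so the final letter is not what conditions the rule; the number of vowels is.
"zuden" has 2 vowels. The stems with 2 vowels (fekow → lufekowus, homir → luhomirus, dukbam → ludukbamus) add lu- … -us around the stem.
So zuden → luzudenus.

luzudenus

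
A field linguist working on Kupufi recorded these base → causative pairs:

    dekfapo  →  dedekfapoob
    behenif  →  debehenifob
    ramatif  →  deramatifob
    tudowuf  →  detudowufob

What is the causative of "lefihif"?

Every pair shown (dekfapo → dedekfapoob, behenif → debehenifob, ramatif → deramatifob, …) follows the same rule: add de- … -ob around the stem.
So lefihif → delefihifob.

delefihifob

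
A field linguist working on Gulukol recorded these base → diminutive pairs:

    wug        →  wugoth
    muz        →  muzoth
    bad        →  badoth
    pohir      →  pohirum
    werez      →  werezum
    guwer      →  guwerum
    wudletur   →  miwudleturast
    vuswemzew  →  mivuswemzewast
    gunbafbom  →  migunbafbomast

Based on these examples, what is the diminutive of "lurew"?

muz and werez both end in -z yet inflect differently (muzoth, werezum), so the final letter is not what conditions the rule; the number of vowels is.
"lurew" has 2 vowels. The stems with 2 vowels (pohir → pohirum, werez → werezum, guwer → guwerum) add -um.
The other patterns: stems with 1 vowel add -oth; stems with 3 vowels add mi- … -ast around the stem.
So lurew → lurewum.

lurewum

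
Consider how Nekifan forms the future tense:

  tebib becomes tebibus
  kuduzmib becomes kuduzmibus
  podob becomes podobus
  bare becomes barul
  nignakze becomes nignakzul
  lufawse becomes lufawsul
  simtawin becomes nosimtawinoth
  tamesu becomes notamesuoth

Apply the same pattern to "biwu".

tebib and simtawin both have last vowel 'i' yet inflect differently (tebibus, nosimtawinoth), so the last vowel is not what conditions the rule; the final letter is.
"biwu" ends in -u. The one such stem in the data (tamesu → notamesuoth) adds no- … -oth around the stem, so the same rule applies.
The other patterns: stems ending in -b add -us; stems ending in -e drop the final letter and add -ul.
So biwu → nobiwuoth.

nobiwuoth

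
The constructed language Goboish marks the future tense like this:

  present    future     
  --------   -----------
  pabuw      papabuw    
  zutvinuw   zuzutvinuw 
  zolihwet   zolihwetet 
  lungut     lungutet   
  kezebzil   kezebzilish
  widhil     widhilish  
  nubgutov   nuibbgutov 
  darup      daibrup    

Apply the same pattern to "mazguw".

pabuw and lungut both have last vowel 'u' yet inflect differently (papabuw, lungutet), so the last vowel is not what conditions the rule; the final letter is.
"mazguw" ends in -w. The stems ending in -w (pabuw → papabuw, zutvinuw → zuzutvinuw) repeat the first consonant+vowel as a prefix.
So mazguw → mamazguw.

mamazguw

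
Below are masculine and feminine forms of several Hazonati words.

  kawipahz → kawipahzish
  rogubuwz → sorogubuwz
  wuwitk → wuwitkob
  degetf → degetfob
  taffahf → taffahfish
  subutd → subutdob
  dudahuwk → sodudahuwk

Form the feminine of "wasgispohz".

wasgispohzish

degetf and taffahf both end in -f yet inflect differently (degetfob, taffahfish), so the final letter is not what conditions the rule; the second-to-last letter is.
"wasgispohz" has second-to-last letter 'h'. The stems whose second-to-last letter is 'h' (kawipahz → kawipahzish, taffahf → taffahfish) add -ish.
The other patterns: stems whose second-to-last letter is 't' add -ob; stems whose second-to-last letter is 'w' add the prefix so-.
So wasgispohz → wasgispohzish.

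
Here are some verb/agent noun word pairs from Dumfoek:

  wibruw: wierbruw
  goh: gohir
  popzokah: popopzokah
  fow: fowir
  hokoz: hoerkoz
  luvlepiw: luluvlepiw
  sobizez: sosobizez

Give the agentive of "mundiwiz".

mumundiwiz

"mundiwiz" has 3 vowels. The stems with 3 vowels (luvlepiw → luluvlepiw, sobizez → sosobizez, popzokah → popopzokah) repeat the first consonant+vowel as a prefix.
The other patterns: stems with 1 vowel add -ir; stems with 2 vowels insert -er- after the first vowel.
So mundiwiz → mumundiwiz.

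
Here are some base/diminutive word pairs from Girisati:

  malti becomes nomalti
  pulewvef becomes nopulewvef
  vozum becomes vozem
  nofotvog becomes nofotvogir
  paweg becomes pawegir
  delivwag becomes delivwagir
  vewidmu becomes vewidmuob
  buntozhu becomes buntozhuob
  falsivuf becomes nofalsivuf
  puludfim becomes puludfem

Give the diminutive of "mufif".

nomufif

"mufif" ends in -f. The stems ending in -f (pulewvef → nopulewvef, falsivuf → nofalsivuf) add the prefix no-.
The other patterns: stems ending in -u add -ob; stems ending in -m change the last vowel to 'e'; stems ending in -g add -ir.
So mufif → nomufif.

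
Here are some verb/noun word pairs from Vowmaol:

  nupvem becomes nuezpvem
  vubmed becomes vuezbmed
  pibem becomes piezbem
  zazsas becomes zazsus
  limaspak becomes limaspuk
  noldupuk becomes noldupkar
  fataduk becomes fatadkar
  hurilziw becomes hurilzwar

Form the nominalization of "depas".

depus

limaspak and noldupuk both end in -k yet inflect differently (limaspuk, noldupkar), so the final letter is not what conditions the rule; the last vowel is.
"depas" has last vowel 'a'. The stems whose last vowel is 'a' (zazsas → zazsus, limaspak → limaspuk) change the last vowel to 'u'.
The other patterns: stems whose last vowel is 'e' insert -ez- after the first vowel; stems whose last vowel is 'i' or 'u' delete the last vowel and add -ar.
So depas → depus.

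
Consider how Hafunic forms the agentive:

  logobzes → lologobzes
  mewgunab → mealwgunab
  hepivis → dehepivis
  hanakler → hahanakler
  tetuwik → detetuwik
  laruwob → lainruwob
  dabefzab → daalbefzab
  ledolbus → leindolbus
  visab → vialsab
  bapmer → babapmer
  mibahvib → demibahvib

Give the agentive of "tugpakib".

logobzes and hepivis both end in -s yet inflect differently (lologobzes, dehepivis), so the final letter is not what conditions the rule; the last vowel is.
"tugpakib" has last vowel 'i'. The stems whose last vowel is 'i' (hepivis → dehepivis, mibahvib → demibahvib, tetuwik → detetuwik) add the prefix de-.
The other patterns: stems whose last vowel is 'e' repeat the first consonant+vowel as a prefix; stems whose last vowel is 'a' insert -al- after the first vowel; stems whose last vowel is 'o' or 'u' insert -in- after the first vowel.
So tugpakib → detugpakib.

detugpakib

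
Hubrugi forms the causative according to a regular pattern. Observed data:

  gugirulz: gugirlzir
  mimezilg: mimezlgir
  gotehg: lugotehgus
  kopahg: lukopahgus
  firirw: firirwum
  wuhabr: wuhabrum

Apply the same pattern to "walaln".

wallnir

mimezilg and gotehg both end in -g yet inflect differently (mimezlgir, lugotehgus), so the final letter is not what conditions the rule; the second-to-last letter is.
"walaln" has second-to-last letter 'l'. The stems whose second-to-last letter is 'l' (gugirulz → gugirlzir, mimezilg → mimezlgir) delete the last vowel and add -ir.
The other patterns: stems whose second-to-last letter is 'h' add lu- … -us around the stem; stems whose second-to-last letter is 'b' or 'r' add -um.
So walaln → wallnir.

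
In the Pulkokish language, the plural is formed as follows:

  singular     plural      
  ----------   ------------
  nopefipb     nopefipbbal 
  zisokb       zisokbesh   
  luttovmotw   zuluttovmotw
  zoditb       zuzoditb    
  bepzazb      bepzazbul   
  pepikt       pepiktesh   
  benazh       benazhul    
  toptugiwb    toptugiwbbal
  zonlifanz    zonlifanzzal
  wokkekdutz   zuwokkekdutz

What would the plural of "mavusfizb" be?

bepzazb and zoditb both end in -b yet inflect differently (bepzazbul, zuzoditb), so the final letter is not what conditions the rule; the second-to-last letter is.
"mavusfizb" has second-to-last letter 'z'. The stems whose second-to-last letter is 'z' (benazh → benazhul, bepzazb → bepzazbul) add -ul.
So mavusfizb → mavusfizbul.

mavusfizbul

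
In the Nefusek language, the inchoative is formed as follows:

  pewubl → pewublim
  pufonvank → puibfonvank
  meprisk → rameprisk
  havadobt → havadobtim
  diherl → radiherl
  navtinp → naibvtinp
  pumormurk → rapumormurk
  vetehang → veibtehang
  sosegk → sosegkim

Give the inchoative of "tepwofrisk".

ratepwofrisk

sosegk and pufonvank both end in -k yet inflect differently (sosegkim, puibfonvank), so the final letter is not what conditions the rule; the second-to-last letter is.
"tepwofrisk" has second-to-last letter 's'. The one such stem in the data (meprisk → rameprisk) adds the prefix ra-, so the same rule applies.
The other patterns: stems whose second-to-last letter is 'b' or 'g' add -im; stems whose second-to-last letter is 'n' insert -ib- after the first vowel.
So tepwofrisk → ratepwofrisk.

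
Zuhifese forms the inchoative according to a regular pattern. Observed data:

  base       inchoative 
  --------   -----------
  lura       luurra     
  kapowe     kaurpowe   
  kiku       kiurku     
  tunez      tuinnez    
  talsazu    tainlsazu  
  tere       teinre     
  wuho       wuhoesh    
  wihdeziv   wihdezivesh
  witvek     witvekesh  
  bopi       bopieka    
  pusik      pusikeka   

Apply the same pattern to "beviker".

"beviker" begins with b-. The one such stem in the data (bopi → bopieka) adds -eka, so the same rule applies.
So beviker → bevikereka.

bevikereka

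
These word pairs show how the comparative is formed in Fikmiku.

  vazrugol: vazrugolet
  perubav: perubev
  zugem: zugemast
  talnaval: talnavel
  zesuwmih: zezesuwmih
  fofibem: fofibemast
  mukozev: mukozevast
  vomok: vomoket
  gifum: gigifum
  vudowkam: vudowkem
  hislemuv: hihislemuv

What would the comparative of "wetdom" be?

wetdomet

"wetdom" has last vowel 'o'. The stems whose last vowel is 'o' (vazrugol → vazrugolet, vomok → vomoket) add -et.
The other patterns: stems whose last vowel is 'e' add -ast; stems whose last vowel is 'i' or 'u' repeat the first consonant+vowel as a prefix; stems whose last vowel is 'a' change the last vowel to 'e'.
So wetdom → wetdomet.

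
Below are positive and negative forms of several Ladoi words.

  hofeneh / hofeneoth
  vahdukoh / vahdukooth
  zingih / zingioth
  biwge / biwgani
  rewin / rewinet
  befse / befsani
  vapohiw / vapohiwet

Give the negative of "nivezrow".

nivezrowet

"nivezrow" ends in -w. The one such stem in the data (vapohiw → vapohiwet) adds -et, so the same rule applies.
So nivezrow → nivezrowet.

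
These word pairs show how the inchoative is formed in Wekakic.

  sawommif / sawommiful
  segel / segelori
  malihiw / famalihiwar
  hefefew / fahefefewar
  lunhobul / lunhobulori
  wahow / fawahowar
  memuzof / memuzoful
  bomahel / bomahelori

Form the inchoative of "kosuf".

kosuful

hefefew and bomahel both have last vowel 'e' yet inflect differently (fahefefewar, bomahelori), so the last vowel is not what conditions the rule; the final letter is.
"kosuf" ends in -f. The stems ending in -f (memuzof → memuzoful, sawommif → sawommiful) add -ul.
So kosuf → kosuful.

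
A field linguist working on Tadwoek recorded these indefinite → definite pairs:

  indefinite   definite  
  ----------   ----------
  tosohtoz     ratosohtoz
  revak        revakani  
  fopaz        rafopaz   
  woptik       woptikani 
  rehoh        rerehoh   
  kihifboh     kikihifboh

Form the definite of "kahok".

kihifboh and tosohtoz both have last vowel 'o' yet inflect differently (kikihifboh, ratosohtoz), so the last vowel is not what conditions the rule; the final letter is.
"kahok" ends in -k. The stems ending in -k (woptik → woptikani, revak → revakani) add -ani.
The other patterns: stems ending in -h repeat the first consonant+vowel as a prefix; stems ending in -z add the prefix ra-.
So kahok → kahokani.

kahokani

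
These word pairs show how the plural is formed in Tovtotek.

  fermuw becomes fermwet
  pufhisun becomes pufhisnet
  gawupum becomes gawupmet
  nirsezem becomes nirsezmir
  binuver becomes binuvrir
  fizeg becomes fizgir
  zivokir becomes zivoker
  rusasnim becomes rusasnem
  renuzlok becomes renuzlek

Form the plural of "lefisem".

gawupum and nirsezem both end in -m yet inflect differently (gawupmet, nirsezmir), so the final letter is not what conditions the rule; the last vowel is.
"lefisem" has last vowel 'e'. The stems whose last vowel is 'e' (nirsezem → nirsezmir, binuver → binuvrir, fizeg → fizgir) delete the last vowel and add -ir.
So lefisem → lefismir.

lefismir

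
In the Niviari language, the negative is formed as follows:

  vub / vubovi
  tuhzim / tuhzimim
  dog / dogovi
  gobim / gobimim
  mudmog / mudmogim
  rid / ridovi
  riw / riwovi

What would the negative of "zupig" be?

zupigim

mudmog and dog both end in -g yet inflect differently (mudmogim, dogovi), so the final letter is not what conditions the rule; the number of vowels is.
"zupig" has 2 vowels. The stems with 2 vowels (gobim → gobimim, mudmog → mudmogim, tuhzim → tuhzimim) add -im.
So zupig → zupigim.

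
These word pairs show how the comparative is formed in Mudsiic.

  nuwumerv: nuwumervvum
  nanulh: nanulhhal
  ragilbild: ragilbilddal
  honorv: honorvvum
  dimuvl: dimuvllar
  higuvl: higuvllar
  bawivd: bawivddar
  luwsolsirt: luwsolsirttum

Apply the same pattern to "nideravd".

nideravddar

ragilbild and bawivd both end in -d yet inflect differently (ragilbilddal, bawivddar), so the final letter is not what conditions the rule; the second-to-last letter is.
"nideravd" has second-to-last letter 'v'. The stems whose second-to-last letter is 'v' (higuvl → higuvllar, dimuvl → dimuvllar, bawivd → bawivddar) double the final consonant and add -ar.
The other patterns: stems whose second-to-last letter is 'l' double the final consonant and add -al; stems whose second-to-last letter is 'r' double the final consonant and add -um.
So nideravd → nideravddar.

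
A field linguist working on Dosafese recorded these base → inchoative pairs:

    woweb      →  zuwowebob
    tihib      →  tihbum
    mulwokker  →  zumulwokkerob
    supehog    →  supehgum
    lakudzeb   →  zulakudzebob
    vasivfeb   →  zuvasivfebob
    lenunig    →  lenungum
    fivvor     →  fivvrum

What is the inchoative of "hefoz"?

hefzum

mulwokker and fivvor both end in -r yet inflect differently (zumulwokkerob, fivvrum), so the final letter is not what conditions the rule; the last vowel is.
"hefoz" has last vowel 'o'. The stems whose last vowel is 'o' (fivvor → fivvrum, supehog → supehgum) delete the last vowel and add -um.
The other pattern: stems whose last vowel is 'e' add zu- … -ob around the stem.
So hefoz → hefzum.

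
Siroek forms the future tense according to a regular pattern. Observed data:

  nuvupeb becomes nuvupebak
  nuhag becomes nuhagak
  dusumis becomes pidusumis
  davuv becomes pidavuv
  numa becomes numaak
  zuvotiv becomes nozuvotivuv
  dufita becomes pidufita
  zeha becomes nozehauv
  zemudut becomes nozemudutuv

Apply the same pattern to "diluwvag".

pidiluwvag

zeha and numa both end in -a yet inflect differently (nozehauv, numaak), so the final letter is not what conditions the rule; the first letter is.
"diluwvag" begins with d-. The stems beginning with d- (dusumis → pidusumis, davuv → pidavuv, dufita → pidufita) add the prefix pi-.
So diluwvag → pidiluwvag.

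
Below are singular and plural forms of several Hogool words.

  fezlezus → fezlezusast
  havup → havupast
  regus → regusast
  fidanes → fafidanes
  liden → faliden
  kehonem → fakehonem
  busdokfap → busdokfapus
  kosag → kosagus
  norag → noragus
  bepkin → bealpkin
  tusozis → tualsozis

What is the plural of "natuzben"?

fanatuzben

fezlezus and fidanes both end in -s yet inflect differently (fezlezusast, fafidanes), so the final letter is not what conditions the rule; the last vowel is.
"natuzben" has last vowel 'e'. The stems whose last vowel is 'e' (fidanes → fafidanes, liden → faliden, kehonem → fakehonem) add the prefix fa-.
The other patterns: stems whose last vowel is 'u' add -ast; stems whose last vowel is 'a' add -us; stems whose last vowel is 'i' insert -al- after the first vowel.
So natuzben → fanatuzben.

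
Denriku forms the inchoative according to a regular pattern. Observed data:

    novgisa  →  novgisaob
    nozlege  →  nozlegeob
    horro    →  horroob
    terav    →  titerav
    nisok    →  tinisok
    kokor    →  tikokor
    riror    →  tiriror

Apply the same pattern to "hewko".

hewkoob

"hewko" ends in a vowel. The stems ending in a vowel (novgisa → novgisaob, nozlege → nozlegeob, horro → horroob) add -ob.
So hewko → hewkoob.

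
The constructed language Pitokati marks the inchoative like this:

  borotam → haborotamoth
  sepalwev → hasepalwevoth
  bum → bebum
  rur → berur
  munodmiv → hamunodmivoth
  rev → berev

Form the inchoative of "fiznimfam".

hafiznimfamoth

bum and borotam both end in -m yet inflect differently (bebum, haborotamoth), so the final letter is not what conditions the rule; the number of vowels is.
"fiznimfam" has 3 vowels. The stems with 3 vowels (borotam → haborotamoth, munodmiv → hamunodmivoth, sepalwev → hasepalwevoth) add ha- … -oth around the stem.
So fiznimfam → hafiznimfamoth.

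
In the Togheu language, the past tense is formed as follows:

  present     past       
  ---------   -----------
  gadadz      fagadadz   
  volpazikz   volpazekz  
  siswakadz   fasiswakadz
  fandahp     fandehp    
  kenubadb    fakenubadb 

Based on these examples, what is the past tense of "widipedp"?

gadadz and volpazikz both end in -z yet inflect differently (fagadadz, volpazekz), so the final letter is not what conditions the rule; the second-to-last letter is.
"widipedp" has second-to-last letter 'd'. The stems whose second-to-last letter is 'd' (gadadz → fagadadz, siswakadz → fasiswakadz, kenubadb → fakenubadb) add the prefix fa-.
So widipedp → fawidipedp.

fawidipedp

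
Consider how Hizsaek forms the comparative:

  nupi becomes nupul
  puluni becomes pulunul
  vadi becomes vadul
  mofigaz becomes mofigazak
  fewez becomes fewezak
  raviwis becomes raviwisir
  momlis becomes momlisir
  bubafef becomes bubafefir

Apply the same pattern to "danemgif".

nupi and raviwis both have last vowel 'i' yet inflect differently (nupul, raviwisir), so the last vowel is not what conditions the rule; the final letter is.
"danemgif" ends in -f. The one such stem in the data (bubafef → bubafefir) adds -ir, so the same rule applies.
The other patterns: stems ending in -i drop the final letter and add -ul; stems ending in -z add -ak.
So danemgif → danemgifir.

danemgifir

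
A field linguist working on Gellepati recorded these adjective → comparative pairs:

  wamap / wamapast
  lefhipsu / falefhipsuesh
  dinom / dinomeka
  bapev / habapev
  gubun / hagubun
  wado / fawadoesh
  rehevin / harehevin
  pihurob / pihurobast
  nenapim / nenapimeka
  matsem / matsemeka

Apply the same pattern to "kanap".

kanapast

wado and pihurob both have last vowel 'o' yet inflect differently (fawadoesh, pihurobast), so the last vowel is not what conditions the rule; the final letter is.
"kanap" ends in -p. The one such stem in the data (wamap → wamapast) adds -ast, so the same rule applies.
The other patterns: stems ending in -o or -u add fa- … -esh around the stem; stems ending in -n or -v add the prefix ha-; stems ending in -m add -eka.
So kanap → kanapast.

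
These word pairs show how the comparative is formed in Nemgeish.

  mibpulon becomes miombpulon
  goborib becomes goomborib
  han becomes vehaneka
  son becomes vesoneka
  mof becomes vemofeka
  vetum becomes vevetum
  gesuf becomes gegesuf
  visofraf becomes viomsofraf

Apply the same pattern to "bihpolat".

mof and gesuf both end in -f yet inflect differently (vemofeka, gegesuf), so the final letter is not what conditions the rule; the number of vowels is.
"bihpolat" has 3 vowels. The stems with 3 vowels (goborib → goomborib, visofraf → viomsofraf, mibpulon → miombpulon) insert -om- after the first vowel.
So bihpolat → biomhpolat.

biomhpolat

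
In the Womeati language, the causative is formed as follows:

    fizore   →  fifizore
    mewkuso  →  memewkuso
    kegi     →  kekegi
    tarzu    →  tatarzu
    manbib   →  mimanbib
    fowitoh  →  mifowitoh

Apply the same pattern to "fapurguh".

kegi and manbib both have last vowel 'i' yet inflect differently (kekegi, mimanbib), so the last vowel is not what conditions the rule; whether the stem ends in a vowel or a consonant is.
"fapurguh" ends in a consonant. The stems ending in a consonant (manbib → mimanbib, fowitoh → mifowitoh) add the prefix mi-.
The other pattern: stems ending in a vowel repeat the first consonant+vowel as a prefix.
So fapurguh → mifapurguh.

mifapurguh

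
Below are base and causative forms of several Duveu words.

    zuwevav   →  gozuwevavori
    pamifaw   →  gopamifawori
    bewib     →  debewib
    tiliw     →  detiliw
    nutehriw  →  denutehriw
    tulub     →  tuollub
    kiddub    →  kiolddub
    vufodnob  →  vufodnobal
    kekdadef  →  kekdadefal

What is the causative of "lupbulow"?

lupbulowal

pamifaw and tiliw both end in -w yet inflect differently (gopamifawori, detiliw), so the final letter is not what conditions the rule; the last vowel is.
"lupbulow" has last vowel 'o'. The one such stem in the data (vufodnob → vufodnobal) adds -al, so the same rule applies.
The other patterns: stems whose last vowel is 'a' add go- … -ori around the stem; stems whose last vowel is 'i' add the prefix de-; stems whose last vowel is 'u' insert -ol- after the first vowel.
So lupbulow → lupbulowal.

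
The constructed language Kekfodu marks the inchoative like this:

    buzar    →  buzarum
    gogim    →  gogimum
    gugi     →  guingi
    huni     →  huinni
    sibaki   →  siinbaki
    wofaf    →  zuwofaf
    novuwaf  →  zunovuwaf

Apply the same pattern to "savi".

sainvi

gogim and gugi both have last vowel 'i' yet inflect differently (gogimum, guingi), so the last vowel is not what conditions the rule; the final letter is.
"savi" ends in -i. The stems ending in -i (gugi → guingi, huni → huinni, sibaki → siinbaki) insert -in- after the first vowel.
So savi → sainvi.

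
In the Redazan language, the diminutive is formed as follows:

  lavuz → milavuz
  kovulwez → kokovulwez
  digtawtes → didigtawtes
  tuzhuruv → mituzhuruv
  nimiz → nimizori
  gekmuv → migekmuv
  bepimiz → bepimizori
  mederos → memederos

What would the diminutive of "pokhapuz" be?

mipokhapuz

nimiz and lavuz both end in -z yet inflect differently (nimizori, milavuz), so the final letter is not what conditions the rule; the last vowel is.
"pokhapuz" has last vowel 'u'. The stems whose last vowel is 'u' (gekmuv → migekmuv, lavuz → milavuz, tuzhuruv → mituzhuruv) add the prefix mi-.
So pokhapuz → mipokhapuz.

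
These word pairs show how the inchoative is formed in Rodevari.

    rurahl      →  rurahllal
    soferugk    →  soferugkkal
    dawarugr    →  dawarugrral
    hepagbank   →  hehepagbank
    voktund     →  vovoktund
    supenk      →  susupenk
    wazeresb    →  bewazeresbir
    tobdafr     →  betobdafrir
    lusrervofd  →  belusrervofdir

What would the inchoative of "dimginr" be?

didimginr

soferugk and hepagbank both end in -k yet inflect differently (soferugkkal, hehepagbank), so the final letter is not what conditions the rule; the second-to-last letter is.
"dimginr" has second-to-last letter 'n'. The stems whose second-to-last letter is 'n' (hepagbank → hehepagbank, voktund → vovoktund, supenk → susupenk) repeat the first consonant+vowel as a prefix.
The other patterns: stems whose second-to-last letter is 'g' or 'h' double the final consonant and add -al; stems whose second-to-last letter is 'f' or 's' add be- … -ir around the stem.
So dimginr → didimginr.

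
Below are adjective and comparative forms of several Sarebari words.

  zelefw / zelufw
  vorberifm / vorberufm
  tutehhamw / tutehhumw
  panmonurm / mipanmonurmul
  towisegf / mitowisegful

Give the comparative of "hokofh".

panmonurm and vorberifm both end in -m yet inflect differently (mipanmonurmul, vorberufm), so the final letter is not what conditions the rule; the second-to-last letter is.
"hokofh" has second-to-last letter 'f'. The stems whose second-to-last letter is 'f' (zelefw → zelufw, vorberifm → vorberufm) change the last vowel to 'u'.
The other pattern: stems whose second-to-last letter is 'g' or 'r' add mi- … -ul around the stem.
So hokofh → hokufh.

hokufh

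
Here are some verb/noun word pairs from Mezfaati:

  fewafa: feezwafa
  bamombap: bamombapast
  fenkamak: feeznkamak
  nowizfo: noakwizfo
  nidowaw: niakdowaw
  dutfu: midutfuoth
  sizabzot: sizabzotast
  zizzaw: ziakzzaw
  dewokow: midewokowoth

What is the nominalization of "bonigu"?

boniguast

dewokow and zizzaw both end in -w yet inflect differently (midewokowoth, ziakzzaw), so the final letter is not what conditions the rule; the first letter is.
"bonigu" begins with b-. The one such stem in the data (bamombap → bamombapast) adds -ast, so the same rule applies.
So bonigu → boniguast.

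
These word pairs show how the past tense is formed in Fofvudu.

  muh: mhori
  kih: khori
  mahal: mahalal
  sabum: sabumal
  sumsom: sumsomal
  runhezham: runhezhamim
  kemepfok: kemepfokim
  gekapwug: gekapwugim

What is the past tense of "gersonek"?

gersonekim

sabum and runhezham both end in -m yet inflect differently (sabumal, runhezhamim), so the final letter is not what conditions the rule; the number of vowels is.
"gersonek" has 3 vowels. The stems with 3 vowels (runhezham → runhezhamim, kemepfok → kemepfokim, gekapwug → gekapwugim) add -im.
So gersonek → gersonekim.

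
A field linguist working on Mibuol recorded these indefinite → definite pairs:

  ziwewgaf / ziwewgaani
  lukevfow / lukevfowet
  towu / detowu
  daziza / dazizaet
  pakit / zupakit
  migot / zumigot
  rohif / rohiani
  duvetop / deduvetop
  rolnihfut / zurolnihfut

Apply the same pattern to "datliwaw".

towu and rolnihfut both have last vowel 'u' yet inflect differently (detowu, zurolnihfut), so the last vowel is not what conditions the rule; the final letter is.
"datliwaw" ends in -w. The one such stem in the data (lukevfow → lukevfowet) adds -et, so the same rule applies.
So datliwaw → datliwawet.

datliwawet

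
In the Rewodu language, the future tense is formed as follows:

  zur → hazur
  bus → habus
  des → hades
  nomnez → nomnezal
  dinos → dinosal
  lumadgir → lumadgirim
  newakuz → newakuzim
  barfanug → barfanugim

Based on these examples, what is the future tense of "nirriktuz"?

nirriktuzim

bus and dinos both end in -s yet inflect differently (habus, dinosal), so the final letter is not what conditions the rule; the number of vowels is.
"nirriktuz" has 3 vowels. The stems with 3 vowels (lumadgir → lumadgirim, newakuz → newakuzim, barfanug → barfanugim) add -im.
The other patterns: stems with 1 vowel add the prefix ha-; stems with 2 vowels add -al.
So nirriktuz → nirriktuzim.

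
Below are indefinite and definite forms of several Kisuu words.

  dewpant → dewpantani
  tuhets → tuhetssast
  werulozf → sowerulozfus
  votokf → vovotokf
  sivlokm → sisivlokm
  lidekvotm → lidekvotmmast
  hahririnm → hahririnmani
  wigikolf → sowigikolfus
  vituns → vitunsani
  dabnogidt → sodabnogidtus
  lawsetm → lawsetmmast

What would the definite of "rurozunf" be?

hahririnm and sivlokm both end in -m yet inflect differently (hahririnmani, sisivlokm), so the final letter is not what conditions the rule; the second-to-last letter is.
"rurozunf" has second-to-last letter 'n'. The stems whose second-to-last letter is 'n' (dewpant → dewpantani, vituns → vitunsani, hahririnm → hahririnmani) add -ani.
The other patterns: stems whose second-to-last letter is 'k' repeat the first consonant+vowel as a prefix; stems whose second-to-last letter is 't' double the final consonant and add -ast; stems whose second-to-last letter is 'd', 'l' or 'z' add so- … -us around the stem.
So rurozunf → rurozunfani.

rurozunfani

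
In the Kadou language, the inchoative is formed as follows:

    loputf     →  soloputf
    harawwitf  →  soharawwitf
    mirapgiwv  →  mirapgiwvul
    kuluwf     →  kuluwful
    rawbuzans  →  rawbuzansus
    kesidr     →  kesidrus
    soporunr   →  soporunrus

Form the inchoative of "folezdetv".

loputf and kuluwf both end in -f yet inflect differently (soloputf, kuluwful), so the final letter is not what conditions the rule; the second-to-last letter is.
"folezdetv" has second-to-last letter 't'. The stems whose second-to-last letter is 't' (loputf → soloputf, harawwitf → soharawwitf) add the prefix so-.
So folezdetv → sofolezdetv.

sofolezdetv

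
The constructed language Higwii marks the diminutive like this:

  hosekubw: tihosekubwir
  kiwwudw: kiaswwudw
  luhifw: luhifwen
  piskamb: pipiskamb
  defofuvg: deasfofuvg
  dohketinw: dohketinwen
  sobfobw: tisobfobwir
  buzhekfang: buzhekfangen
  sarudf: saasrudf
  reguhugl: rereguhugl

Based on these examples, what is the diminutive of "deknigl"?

hosekubw and luhifw both end in -w yet inflect differently (tihosekubwir, luhifwen), so the final letter is not what conditions the rule; the second-to-last letter is.
"deknigl" has second-to-last letter 'g'. The one such stem in the data (reguhugl → rereguhugl) repeats the first consonant+vowel as a prefix (as does piskamb), so the same rule applies.
The other patterns: stems whose second-to-last letter is 'b' add ti- … -ir around the stem; stems whose second-to-last letter is 'f' or 'n' add -en; stems whose second-to-last letter is 'd' or 'v' insert -as- after the first vowel.
So deknigl → dedeknigl.

dedeknigl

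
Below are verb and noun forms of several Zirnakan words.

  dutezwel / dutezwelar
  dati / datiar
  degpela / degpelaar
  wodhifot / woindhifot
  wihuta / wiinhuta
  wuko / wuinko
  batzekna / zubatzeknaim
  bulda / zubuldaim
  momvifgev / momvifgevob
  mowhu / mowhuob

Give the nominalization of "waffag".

wainffag

degpela and wihuta both end in -a yet inflect differently (degpelaar, wiinhuta), so the final letter is not what conditions the rule; the first letter is.
"waffag" begins with w-. The stems beginning with w- (wodhifot → woindhifot, wihuta → wiinhuta, wuko → wuinko) insert -in- after the first vowel.
The other patterns: stems beginning with d- add -ar; stems beginning with b- add zu- … -im around the stem; stems beginning with m- add -ob.
So waffag → wainffag.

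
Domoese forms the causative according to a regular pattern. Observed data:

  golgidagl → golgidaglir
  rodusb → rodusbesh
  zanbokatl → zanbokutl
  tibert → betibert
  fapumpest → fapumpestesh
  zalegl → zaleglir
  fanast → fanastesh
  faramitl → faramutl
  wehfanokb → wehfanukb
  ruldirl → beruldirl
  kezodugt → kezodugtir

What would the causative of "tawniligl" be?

tawniliglir

fapumpest and tibert both end in -t yet inflect differently (fapumpestesh, betibert), so the final letter is not what conditions the rule; the second-to-last letter is.
"tawniligl" has second-to-last letter 'g'. The stems whose second-to-last letter is 'g' (zalegl → zaleglir, golgidagl → golgidaglir, kezodugt → kezodugtir) add -ir.
So tawniligl → tawniliglir.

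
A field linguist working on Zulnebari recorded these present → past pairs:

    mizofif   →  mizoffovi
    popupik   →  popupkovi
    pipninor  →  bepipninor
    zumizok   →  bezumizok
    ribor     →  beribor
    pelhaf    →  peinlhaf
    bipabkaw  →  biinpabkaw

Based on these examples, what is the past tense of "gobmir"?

gobmrovi

"gobmir" has last vowel 'i'. The stems whose last vowel is 'i' (mizofif → mizoffovi, popupik → popupkovi) delete the last vowel and add -ovi.
The other patterns: stems whose last vowel is 'o' add the prefix be-; stems whose last vowel is 'a' insert -in- after the first vowel.
So gobmir → gobmrovi.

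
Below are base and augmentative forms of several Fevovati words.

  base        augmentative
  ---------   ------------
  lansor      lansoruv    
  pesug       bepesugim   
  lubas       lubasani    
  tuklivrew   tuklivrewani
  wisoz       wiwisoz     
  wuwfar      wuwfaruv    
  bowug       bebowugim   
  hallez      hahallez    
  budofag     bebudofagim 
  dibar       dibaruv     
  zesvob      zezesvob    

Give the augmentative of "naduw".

naduwani

wisoz and lansor both have last vowel 'o' yet inflect differently (wiwisoz, lansoruv), so the last vowel is not what conditions the rule; the final letter is.
"naduw" ends in -w. The one such stem in the data (tuklivrew → tuklivrewani) adds -ani, so the same rule applies.
So naduw → naduwani.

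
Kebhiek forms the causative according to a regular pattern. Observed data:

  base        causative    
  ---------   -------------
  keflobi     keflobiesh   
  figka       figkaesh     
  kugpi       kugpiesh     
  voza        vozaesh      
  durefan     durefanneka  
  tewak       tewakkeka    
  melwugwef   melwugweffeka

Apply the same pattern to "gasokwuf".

gasokwuffeka

figka and durefan both have last vowel 'a' yet inflect differently (figkaesh, durefanneka), so the last vowel is not what conditions the rule; whether the stem ends in a vowel or a consonant is.
"gasokwuf" ends in a consonant. The stems ending in a consonant (durefan → durefanneka, tewak → tewakkeka, melwugwef → melwugweffeka) double the final consonant and add -eka.
The other pattern: stems ending in a vowel add -esh.
So gasokwuf → gasokwuffeka.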